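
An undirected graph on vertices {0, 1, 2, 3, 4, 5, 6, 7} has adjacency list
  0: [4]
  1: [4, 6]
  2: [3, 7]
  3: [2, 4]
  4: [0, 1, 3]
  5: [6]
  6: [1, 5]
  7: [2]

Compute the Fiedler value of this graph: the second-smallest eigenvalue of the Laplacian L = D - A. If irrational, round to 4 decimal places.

0.1981

With the vertex order [0, 1, 2, 3, 4, 5, 6, 7], the degrees are [1, 2, 2, 2, 3, 1, 2, 1], giving D = diag(1, 2, 2, 2, 3, 1, 2, 1) and L = D - A. The smallest Laplacian eigenvalue is always 0. The next one, lambda_2 = 0.1981, measures how hard the graph is to disconnect: larger values mean better connectivity.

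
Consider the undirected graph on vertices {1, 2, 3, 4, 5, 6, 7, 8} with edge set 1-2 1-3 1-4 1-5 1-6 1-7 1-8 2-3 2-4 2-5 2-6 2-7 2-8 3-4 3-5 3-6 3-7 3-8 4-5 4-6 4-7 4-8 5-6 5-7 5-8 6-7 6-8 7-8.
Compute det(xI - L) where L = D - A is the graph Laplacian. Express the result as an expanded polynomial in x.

x^8 - 56x^7 + 1344x^6 - 17920x^5 + 143360x^4 - 688128x^3 + 1835008x^2 - 2097152x

Each diagonal entry of L is the vertex degree and each off-diagonal entry is -1 where an edge is present, 0 otherwise; in the order [1, 2, 3, 4, 5, 6, 7, 8] the diagonal is [7, 7, 7, 7, 7, 7, 7, 7]. The eigenvalues of L are [0, 8, 8, 8, 8, 8, 8, 8]; the characteristic polynomial is the product of (x - lambda_i), which multiplies out to x^8 - 56x^7 + 1344x^6 - 17920x^5 + 143360x^4 - 688128x^3 + 1835008x^2 - 2097152x. Since p(0) = det(-L) = 0, x divides p(x). There is one zero in the spectrum, matching the 1 component.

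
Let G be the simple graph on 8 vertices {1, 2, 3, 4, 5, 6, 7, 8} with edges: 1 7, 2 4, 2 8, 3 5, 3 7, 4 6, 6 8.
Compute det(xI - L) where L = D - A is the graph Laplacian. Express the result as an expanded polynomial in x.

Reading degrees in the order [1, 2, 3, 4, 5, 6, 7, 8] gives [1, 2, 2, 2, 1, 2, 2, 2]; set D = diag(1, 2, 2, 2, 1, 2, 2, 2) and form L = D - A. L has integer entries, so p(x) = det(xI - L) has integer coefficients. Expanding the determinant yields x^8 - 14x^7 + 78x^6 - 220x^5 + 328x^4 - 240x^3 + 64x^2. The coefficient of x^7 equals -trace(L) = -14, matching the sum of degrees. The largest eigenvalue, 4, is at most the vertex count 8. The eigenvalues sum to 14, which equals trace(L) = 2|E|.

x^8 - 14x^7 + 78x^6 - 220x^5 + 328x^4 - 240x^3 + 64x^2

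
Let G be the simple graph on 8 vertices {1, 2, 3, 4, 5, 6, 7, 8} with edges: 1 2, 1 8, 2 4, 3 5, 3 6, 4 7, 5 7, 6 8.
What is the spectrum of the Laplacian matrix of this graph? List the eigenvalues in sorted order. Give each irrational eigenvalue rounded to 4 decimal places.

[0, 0.5858, 0.5858, 2, 2, 3.4142, 3.4142, 4]

With the vertex order [1, 2, 3, 4, 5, 6, 7, 8], the degrees are [2, 2, 2, 2, 2, 2, 2, 2], giving D = diag(2, 2, 2, 2, 2, 2, 2, 2) and L = D - A. Diagonalising L (or applying a numerical eigensolver to the 8x8 matrix) gives the spectrum above. The single zero eigenvalue shows the graph is connected. There is one zero in the spectrum, matching the 1 component.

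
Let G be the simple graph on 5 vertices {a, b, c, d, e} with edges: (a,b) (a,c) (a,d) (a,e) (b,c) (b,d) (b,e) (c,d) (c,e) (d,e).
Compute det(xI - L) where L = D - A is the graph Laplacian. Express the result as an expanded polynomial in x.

Reading degrees in the order [a, b, c, d, e] gives [4, 4, 4, 4, 4]; set D = diag(4, 4, 4, 4, 4) and form L = D - A. L has integer entries, so p(x) = det(xI - L) has integer coefficients. Expanding the determinant yields x^5 - 20x^4 + 150x^3 - 500x^2 + 625x. The constant term is 0 because L is singular (the all-ones vector lies in its kernel). The eigenvalues sum to 20, which equals trace(L) = 2|E|. By the matrix-tree theorem the graph has (1/5) * product of the nonzero eigenvalues = 125 spanning trees.

x^5 - 20x^4 + 150x^3 - 500x^2 + 625x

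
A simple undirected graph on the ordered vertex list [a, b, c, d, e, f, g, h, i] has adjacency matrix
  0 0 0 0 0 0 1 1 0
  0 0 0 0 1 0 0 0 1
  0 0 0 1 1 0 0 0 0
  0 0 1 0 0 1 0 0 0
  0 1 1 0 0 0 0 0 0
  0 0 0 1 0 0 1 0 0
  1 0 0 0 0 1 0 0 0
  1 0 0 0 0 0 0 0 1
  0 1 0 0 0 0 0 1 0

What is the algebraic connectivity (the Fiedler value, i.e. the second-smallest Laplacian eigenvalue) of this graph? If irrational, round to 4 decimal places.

Reading degrees in the order [a, b, c, d, e, f, g, h, i] gives [2, 2, 2, 2, 2, 2, 2, 2, 2]; set D = diag(2, 2, 2, 2, 2, 2, 2, 2, 2) and form L = D - A. Computing the eigenvalues of L and sorting gives [0, 0.4679, 0.4679, 1.6527, 1.6527, 3, 3, 3.8794, 3.8794]. The Fiedler value lambda_2 = 0.4679 is strictly positive, so the graph is connected. There is one zero in the spectrum, matching the 1 component.

0.4679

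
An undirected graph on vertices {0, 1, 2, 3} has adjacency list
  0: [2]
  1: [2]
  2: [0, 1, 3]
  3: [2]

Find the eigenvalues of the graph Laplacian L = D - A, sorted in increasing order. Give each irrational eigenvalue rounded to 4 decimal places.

[0, 1, 1, 4]

Each diagonal entry of L is the vertex degree and each off-diagonal entry is -1 where an edge is present, 0 otherwise; in the order [0, 1, 2, 3] the diagonal is [1, 1, 3, 1]. Diagonalising L (or applying a numerical eigensolver to the 4x4 matrix) gives the spectrum above. The largest eigenvalue, 4, is at most the vertex count 4. By the matrix-tree theorem the graph has (1/4) * product of the nonzero eigenvalues = 1 spanning tree.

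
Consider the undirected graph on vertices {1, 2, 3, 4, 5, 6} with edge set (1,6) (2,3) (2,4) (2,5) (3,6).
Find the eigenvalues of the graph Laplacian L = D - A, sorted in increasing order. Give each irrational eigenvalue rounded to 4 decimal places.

[0, 0.3249, 1, 1.4608, 3, 4.2143]

Reading degrees in the order [1, 2, 3, 4, 5, 6] gives [1, 3, 2, 1, 1, 2]; set D = diag(1, 3, 2, 1, 1, 2) and form L = D - A. Since every row of L sums to 0, the all-ones vector is in the kernel and 0 is an eigenvalue. The eigenvalues sum to 10, which equals trace(L) = 2|E|.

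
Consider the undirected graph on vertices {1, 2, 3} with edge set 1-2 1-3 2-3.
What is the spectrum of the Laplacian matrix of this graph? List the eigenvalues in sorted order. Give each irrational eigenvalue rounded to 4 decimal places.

Each diagonal entry of L is the vertex degree and each off-diagonal entry is -1 where an edge is present, 0 otherwise; in the order [1, 2, 3] the diagonal is [2, 2, 2]. The multiplicity of 0 as a Laplacian eigenvalue equals the number of connected components. The largest eigenvalue, 3, is at most the vertex count 3.

[0, 3, 3]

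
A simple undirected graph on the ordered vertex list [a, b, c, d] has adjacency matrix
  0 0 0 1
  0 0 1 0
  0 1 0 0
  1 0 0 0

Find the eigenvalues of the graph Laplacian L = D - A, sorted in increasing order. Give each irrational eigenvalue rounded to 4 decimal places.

With the vertex order [a, b, c, d], the degrees are [1, 1, 1, 1], giving D = diag(1, 1, 1, 1) and L = D - A. Diagonalising L (or applying a numerical eigensolver to the 4x4 matrix) gives the spectrum above. The 2 zero eigenvalues correspond to the 2 connected components. The largest eigenvalue, 2, is at most the vertex count 4. The eigenvalues sum to 4, which equals trace(L) = 2|E|.

[0, 0, 2, 2]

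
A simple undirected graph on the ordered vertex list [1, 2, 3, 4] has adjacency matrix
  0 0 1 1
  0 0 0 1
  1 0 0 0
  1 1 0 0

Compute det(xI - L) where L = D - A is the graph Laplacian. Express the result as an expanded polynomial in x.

x^4 - 6x^3 + 10x^2 - 4x

Each diagonal entry of L is the vertex degree and each off-diagonal entry is -1 where an edge is present, 0 otherwise; in the order [1, 2, 3, 4] the diagonal is [2, 1, 1, 2]. Computing det(xI - L) by cofactor expansion (or equivalently via sum-over-permutations) gives x^4 - 6x^3 + 10x^2 - 4x. The constant term is 0 because L is singular (the all-ones vector lies in its kernel). The largest eigenvalue, 3.4142, is at most the vertex count 4.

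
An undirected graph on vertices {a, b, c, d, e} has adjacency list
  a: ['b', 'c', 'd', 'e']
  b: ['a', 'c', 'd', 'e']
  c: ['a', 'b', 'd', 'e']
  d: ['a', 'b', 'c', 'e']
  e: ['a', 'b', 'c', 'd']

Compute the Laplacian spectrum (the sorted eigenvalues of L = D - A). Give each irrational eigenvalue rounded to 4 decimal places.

[0, 5, 5, 5, 5]

With the vertex order [a, b, c, d, e], the degrees are [4, 4, 4, 4, 4], giving D = diag(4, 4, 4, 4, 4) and L = D - A. L is symmetric positive semidefinite, so every eigenvalue is real and nonnegative. The eigenvalues sum to 20, which equals trace(L) = 2|E|.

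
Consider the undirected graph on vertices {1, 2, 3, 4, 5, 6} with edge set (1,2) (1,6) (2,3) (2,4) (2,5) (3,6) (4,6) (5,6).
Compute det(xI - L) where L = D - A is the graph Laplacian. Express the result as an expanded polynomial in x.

Reading degrees in the order [1, 2, 3, 4, 5, 6] gives [2, 4, 2, 2, 2, 4]; set D = diag(2, 4, 2, 2, 2, 4) and form L = D - A. Computing det(xI - L) by cofactor expansion (or equivalently via sum-over-permutations) gives x^6 - 16x^5 + 96x^4 - 272x^3 + 368x^2 - 192x. Since p(0) = det(-L) = 0, x divides p(x). The eigenvalues sum to 16, which equals trace(L) = 2|E|.

x^6 - 16x^5 + 96x^4 - 272x^3 + 368x^2 - 192x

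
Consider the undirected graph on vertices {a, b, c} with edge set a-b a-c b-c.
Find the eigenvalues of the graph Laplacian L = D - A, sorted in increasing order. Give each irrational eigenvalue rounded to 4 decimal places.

[0, 3, 3]

Each diagonal entry of L is the vertex degree and each off-diagonal entry is -1 where an edge is present, 0 otherwise; in the order [a, b, c] the diagonal is [2, 2, 2]. Since every row of L sums to 0, the all-ones vector is in the kernel and 0 is an eigenvalue. The largest eigenvalue, 3, is at most the vertex count 3.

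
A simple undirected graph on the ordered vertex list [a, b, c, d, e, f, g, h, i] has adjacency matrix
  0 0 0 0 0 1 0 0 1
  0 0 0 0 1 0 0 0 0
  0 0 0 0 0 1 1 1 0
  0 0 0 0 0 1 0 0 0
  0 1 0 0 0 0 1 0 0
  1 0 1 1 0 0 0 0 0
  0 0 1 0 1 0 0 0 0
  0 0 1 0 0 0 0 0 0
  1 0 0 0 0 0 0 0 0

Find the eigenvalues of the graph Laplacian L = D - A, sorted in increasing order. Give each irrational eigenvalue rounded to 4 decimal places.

With the vertex order [a, b, c, d, e, f, g, h, i], the degrees are [2, 1, 3, 1, 2, 3, 2, 1, 1], giving D = diag(2, 1, 3, 1, 2, 3, 2, 1, 1) and L = D - A. Since every row of L sums to 0, the all-ones vector is in the kernel and 0 is an eigenvalue. The eigenvalues sum to 16, which equals trace(L) = 2|E|.

[0, 0.1862, 0.4822, 0.7043, 1.4073, 2.1338, 2.8532, 3.5372, 4.6958]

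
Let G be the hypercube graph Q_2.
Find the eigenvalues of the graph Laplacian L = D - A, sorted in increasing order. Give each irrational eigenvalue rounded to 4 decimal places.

The graph has 4 vertices and degree multiset [2, 2, 2, 2]; D is the diagonal matrix of degrees and L = D - A. Diagonalising L (or applying a numerical eigensolver to the 4x4 matrix) gives the spectrum above. The single zero eigenvalue shows the graph is connected.

[0, 2, 2, 4]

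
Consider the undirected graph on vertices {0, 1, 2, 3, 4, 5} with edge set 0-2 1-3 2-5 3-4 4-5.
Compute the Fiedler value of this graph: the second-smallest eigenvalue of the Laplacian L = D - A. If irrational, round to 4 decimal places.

0.2679

Each diagonal entry of L is the vertex degree and each off-diagonal entry is -1 where an edge is present, 0 otherwise; in the order [0, 1, 2, 3, 4, 5] the diagonal is [1, 1, 2, 2, 2, 2]. Computing the eigenvalues of L and sorting gives [0, 0.2679, 1, 2, 3, 3.7321]. The Fiedler value lambda_2 = 0.2679 is strictly positive, so the graph is connected. There is one zero in the spectrum, matching the 1 component.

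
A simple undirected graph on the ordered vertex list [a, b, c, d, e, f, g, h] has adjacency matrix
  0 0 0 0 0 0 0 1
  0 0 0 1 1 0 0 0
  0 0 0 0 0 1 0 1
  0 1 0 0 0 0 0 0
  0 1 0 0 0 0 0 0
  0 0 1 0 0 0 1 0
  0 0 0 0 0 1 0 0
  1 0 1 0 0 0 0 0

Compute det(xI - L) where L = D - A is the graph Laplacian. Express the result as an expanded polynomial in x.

x^8 - 12x^7 + 56x^6 - 128x^5 + 148x^4 - 80x^3 + 15x^2

Each diagonal entry of L is the vertex degree and each off-diagonal entry is -1 where an edge is present, 0 otherwise; in the order [a, b, c, d, e, f, g, h] the diagonal is [1, 2, 2, 1, 1, 2, 1, 2]. Computing det(xI - L) by cofactor expansion (or equivalently via sum-over-permutations) gives x^8 - 12x^7 + 56x^6 - 128x^5 + 148x^4 - 80x^3 + 15x^2. Since p(0) = det(-L) = 0, x divides p(x). There are 2 zeros in the spectrum, matching the 2 components.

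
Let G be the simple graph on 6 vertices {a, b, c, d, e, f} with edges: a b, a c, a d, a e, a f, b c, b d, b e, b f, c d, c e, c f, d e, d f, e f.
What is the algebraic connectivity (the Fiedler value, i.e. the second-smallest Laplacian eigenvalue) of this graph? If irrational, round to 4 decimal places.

Each diagonal entry of L is the vertex degree and each off-diagonal entry is -1 where an edge is present, 0 otherwise; in the order [a, b, c, d, e, f] the diagonal is [5, 5, 5, 5, 5, 5]. The sorted Laplacian eigenvalues are [0, 6, 6, 6, 6, 6]; the algebraic connectivity is the second entry, 6. There is one zero in the spectrum, matching the 1 component. The eigenvalues sum to 30, which equals trace(L) = 2|E|.

6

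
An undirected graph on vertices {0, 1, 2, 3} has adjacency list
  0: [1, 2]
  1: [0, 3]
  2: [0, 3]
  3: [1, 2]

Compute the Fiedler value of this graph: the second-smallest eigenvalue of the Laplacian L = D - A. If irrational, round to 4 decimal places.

Reading degrees in the order [0, 1, 2, 3] gives [2, 2, 2, 2]; set D = diag(2, 2, 2, 2) and form L = D - A. Computing the eigenvalues of L and sorting gives [0, 2, 2, 4]. The Fiedler value lambda_2 = 2 is strictly positive, so the graph is connected. The largest eigenvalue, 4, is at most the vertex count 4.

2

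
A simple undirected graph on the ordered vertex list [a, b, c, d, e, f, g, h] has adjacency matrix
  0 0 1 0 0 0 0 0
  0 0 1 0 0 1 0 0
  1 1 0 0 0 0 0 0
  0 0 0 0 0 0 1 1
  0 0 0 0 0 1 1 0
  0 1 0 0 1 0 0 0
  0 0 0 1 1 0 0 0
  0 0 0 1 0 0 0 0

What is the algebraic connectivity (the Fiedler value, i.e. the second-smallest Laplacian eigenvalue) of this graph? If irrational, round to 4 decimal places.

With the vertex order [a, b, c, d, e, f, g, h], the degrees are [1, 2, 2, 2, 2, 2, 2, 1], giving D = diag(1, 2, 2, 2, 2, 2, 2, 1) and L = D - A. Computing the eigenvalues of L and sorting gives [0, 0.1522, 0.5858, 1.2346, 2, 2.7654, 3.4142, 3.8478]. The Fiedler value lambda_2 = 0.1522 is strictly positive, so the graph is connected. By the matrix-tree theorem the graph has (1/8) * product of the nonzero eigenvalues = 1 spanning tree.

0.1522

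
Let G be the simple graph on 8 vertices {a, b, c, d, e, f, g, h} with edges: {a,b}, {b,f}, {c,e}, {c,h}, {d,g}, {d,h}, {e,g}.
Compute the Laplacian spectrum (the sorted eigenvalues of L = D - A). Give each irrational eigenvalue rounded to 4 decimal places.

Each diagonal entry of L is the vertex degree and each off-diagonal entry is -1 where an edge is present, 0 otherwise; in the order [a, b, c, d, e, f, g, h] the diagonal is [1, 2, 2, 2, 2, 1, 2, 2]. The multiplicity of 0 as a Laplacian eigenvalue equals the number of connected components. The 2 zero eigenvalues correspond to the 2 connected components. The largest eigenvalue, 3.6180, is at most the vertex count 8.

[0, 0, 1, 1.3820, 1.3820, 3, 3.6180, 3.6180]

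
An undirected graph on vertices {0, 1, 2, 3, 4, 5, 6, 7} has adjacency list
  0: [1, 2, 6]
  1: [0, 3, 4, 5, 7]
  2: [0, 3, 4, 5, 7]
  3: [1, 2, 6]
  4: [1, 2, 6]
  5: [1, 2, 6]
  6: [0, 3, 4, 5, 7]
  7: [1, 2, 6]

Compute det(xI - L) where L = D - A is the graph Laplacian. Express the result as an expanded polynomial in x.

x^8 - 30x^7 + 375x^6 - 2540x^5 + 10095x^4 - 23598x^3 + 30105x^2 - 16200x

Each diagonal entry of L is the vertex degree and each off-diagonal entry is -1 where an edge is present, 0 otherwise; in the order [0, 1, 2, 3, 4, 5, 6, 7] the diagonal is [3, 5, 5, 3, 3, 3, 5, 3]. The eigenvalues of L are [0, 3, 3, 3, 3, 5, 5, 8]; the characteristic polynomial is the product of (x - lambda_i), which multiplies out to x^8 - 30x^7 + 375x^6 - 2540x^5 + 10095x^4 - 23598x^3 + 30105x^2 - 16200x. Since p(0) = det(-L) = 0, x divides p(x). The largest eigenvalue, 8, is at most the vertex count 8.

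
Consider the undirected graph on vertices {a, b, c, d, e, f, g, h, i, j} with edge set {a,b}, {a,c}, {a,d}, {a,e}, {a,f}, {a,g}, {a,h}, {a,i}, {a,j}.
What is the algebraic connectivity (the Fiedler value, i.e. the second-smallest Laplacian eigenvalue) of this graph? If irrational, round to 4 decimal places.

Each diagonal entry of L is the vertex degree and each off-diagonal entry is -1 where an edge is present, 0 otherwise; in the order [a, b, c, d, e, f, g, h, i, j] the diagonal is [9, 1, 1, 1, 1, 1, 1, 1, 1, 1]. Computing the eigenvalues of L and sorting gives [0, 1, 1, 1, 1, 1, 1, 1, 1, 10]. The Fiedler value lambda_2 = 1 is strictly positive, so the graph is connected. The largest eigenvalue, 10, is at most the vertex count 10.

1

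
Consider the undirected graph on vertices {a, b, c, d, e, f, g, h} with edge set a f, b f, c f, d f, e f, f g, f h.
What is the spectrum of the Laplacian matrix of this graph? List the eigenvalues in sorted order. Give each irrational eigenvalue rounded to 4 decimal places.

Each diagonal entry of L is the vertex degree and each off-diagonal entry is -1 where an edge is present, 0 otherwise; in the order [a, b, c, d, e, f, g, h] the diagonal is [1, 1, 1, 1, 1, 7, 1, 1]. Diagonalising L (or applying a numerical eigensolver to the 8x8 matrix) gives the spectrum above. The single zero eigenvalue shows the graph is connected. The largest eigenvalue, 8, is at most the vertex count 8. By the matrix-tree theorem the graph has (1/8) * product of the nonzero eigenvalues = 1 spanning tree.

[0, 1, 1, 1, 1, 1, 1, 8]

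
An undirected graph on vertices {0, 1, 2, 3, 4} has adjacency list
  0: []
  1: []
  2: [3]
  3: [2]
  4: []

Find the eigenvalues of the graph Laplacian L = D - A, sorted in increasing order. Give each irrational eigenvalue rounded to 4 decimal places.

Each diagonal entry of L is the vertex degree and each off-diagonal entry is -1 where an edge is present, 0 otherwise; in the order [0, 1, 2, 3, 4] the diagonal is [0, 0, 1, 1, 0]. The multiplicity of 0 as a Laplacian eigenvalue equals the number of connected components. The 4 zero eigenvalues correspond to the 4 connected components.

[0, 0, 0, 0, 2]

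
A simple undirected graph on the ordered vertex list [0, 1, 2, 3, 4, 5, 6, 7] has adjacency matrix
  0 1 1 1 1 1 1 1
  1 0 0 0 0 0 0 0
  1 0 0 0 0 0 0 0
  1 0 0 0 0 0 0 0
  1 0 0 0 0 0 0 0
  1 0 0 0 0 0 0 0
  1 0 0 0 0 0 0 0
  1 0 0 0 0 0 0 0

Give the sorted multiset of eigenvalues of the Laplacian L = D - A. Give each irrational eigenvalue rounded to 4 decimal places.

[0, 1, 1, 1, 1, 1, 1, 8]

Each diagonal entry of L is the vertex degree and each off-diagonal entry is -1 where an edge is present, 0 otherwise; in the order [0, 1, 2, 3, 4, 5, 6, 7] the diagonal is [7, 1, 1, 1, 1, 1, 1, 1]. The multiplicity of 0 as a Laplacian eigenvalue equals the number of connected components. There is one zero in the spectrum, matching the 1 component. The largest eigenvalue, 8, is at most the vertex count 8.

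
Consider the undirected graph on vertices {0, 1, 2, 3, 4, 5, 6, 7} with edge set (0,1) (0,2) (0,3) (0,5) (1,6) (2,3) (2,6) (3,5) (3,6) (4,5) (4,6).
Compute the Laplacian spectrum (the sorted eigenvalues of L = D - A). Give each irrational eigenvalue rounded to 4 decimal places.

[0, 0, 1.5858, 2.0979, 2.8244, 4.4142, 5.1756, 5.9021]

Each diagonal entry of L is the vertex degree and each off-diagonal entry is -1 where an edge is present, 0 otherwise; in the order [0, 1, 2, 3, 4, 5, 6, 7] the diagonal is [4, 2, 3, 4, 2, 3, 4, 0]. L is symmetric positive semidefinite, so every eigenvalue is real and nonnegative. The 2 zero eigenvalues correspond to the 2 connected components. The largest eigenvalue, 5.9021, is at most the vertex count 8. The eigenvalues sum to 22, which equals trace(L) = 2|E|.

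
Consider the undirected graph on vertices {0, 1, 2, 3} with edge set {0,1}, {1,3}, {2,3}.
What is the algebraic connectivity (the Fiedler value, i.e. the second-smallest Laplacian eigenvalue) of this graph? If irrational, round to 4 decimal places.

0.5858

With the vertex order [0, 1, 2, 3], the degrees are [1, 2, 1, 2], giving D = diag(1, 2, 1, 2) and L = D - A. The smallest Laplacian eigenvalue is always 0. The next one, lambda_2 = 0.5858, measures how hard the graph is to disconnect: larger values mean better connectivity.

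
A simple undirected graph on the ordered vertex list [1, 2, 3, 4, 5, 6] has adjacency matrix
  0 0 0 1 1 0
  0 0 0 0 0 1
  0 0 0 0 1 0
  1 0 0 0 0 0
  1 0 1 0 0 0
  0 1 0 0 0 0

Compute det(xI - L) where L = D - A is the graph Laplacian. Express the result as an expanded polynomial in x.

With the vertex order [1, 2, 3, 4, 5, 6], the degrees are [2, 1, 1, 1, 2, 1], giving D = diag(2, 1, 1, 1, 2, 1) and L = D - A. Computing det(xI - L) by cofactor expansion (or equivalently via sum-over-permutations) gives x^6 - 8x^5 + 22x^4 - 24x^3 + 8x^2. The constant term is 0 because L is singular (the all-ones vector lies in its kernel). The largest eigenvalue, 3.4142, is at most the vertex count 6.

x^6 - 8x^5 + 22x^4 - 24x^3 + 8x^2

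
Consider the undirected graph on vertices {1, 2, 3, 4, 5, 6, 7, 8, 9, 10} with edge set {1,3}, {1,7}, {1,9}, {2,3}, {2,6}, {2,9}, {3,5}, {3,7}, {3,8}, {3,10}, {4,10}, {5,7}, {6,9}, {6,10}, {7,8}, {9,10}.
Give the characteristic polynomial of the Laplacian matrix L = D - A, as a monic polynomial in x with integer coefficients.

x^10 - 32x^9 + 436x^8 - 3308x^7 + 15328x^6 - 44700x^5 + 81384x^4 - 88298x^3 + 51144x^2 - 11880x

Reading degrees in the order [1, 2, 3, 4, 5, 6, 7, 8, 9, 10] gives [3, 3, 6, 1, 2, 3, 4, 2, 4, 4]; set D = diag(3, 3, 6, 1, 2, 3, 4, 2, 4, 4) and form L = D - A. L has integer entries, so p(x) = det(xI - L) has integer coefficients. Expanding the determinant yields x^10 - 32x^9 + 436x^8 - 3308x^7 + 15328x^6 - 44700x^5 + 81384x^4 - 88298x^3 + 51144x^2 - 11880x. The constant term is 0 because L is singular (the all-ones vector lies in its kernel). There is one zero in the spectrum, matching the 1 component. By the matrix-tree theorem the graph has (1/10) * product of the nonzero eigenvalues = 1188 spanning trees.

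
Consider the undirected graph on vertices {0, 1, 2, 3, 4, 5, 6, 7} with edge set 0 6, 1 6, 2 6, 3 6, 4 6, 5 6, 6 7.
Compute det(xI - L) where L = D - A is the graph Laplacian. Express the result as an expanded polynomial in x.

x^8 - 14x^7 + 63x^6 - 140x^5 + 175x^4 - 126x^3 + 49x^2 - 8x

With the vertex order [0, 1, 2, 3, 4, 5, 6, 7], the degrees are [1, 1, 1, 1, 1, 1, 7, 1], giving D = diag(1, 1, 1, 1, 1, 1, 7, 1) and L = D - A. The eigenvalues of L are [0, 1, 1, 1, 1, 1, 1, 8]; the characteristic polynomial is the product of (x - lambda_i), which multiplies out to x^8 - 14x^7 + 63x^6 - 140x^5 + 175x^4 - 126x^3 + 49x^2 - 8x. The constant term is 0 because L is singular (the all-ones vector lies in its kernel). By the matrix-tree theorem the graph has (1/8) * product of the nonzero eigenvalues = 1 spanning tree.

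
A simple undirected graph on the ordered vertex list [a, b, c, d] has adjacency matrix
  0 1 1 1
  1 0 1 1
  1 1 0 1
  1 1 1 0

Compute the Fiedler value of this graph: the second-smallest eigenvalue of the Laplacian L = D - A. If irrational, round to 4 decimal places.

4

Each diagonal entry of L is the vertex degree and each off-diagonal entry is -1 where an edge is present, 0 otherwise; in the order [a, b, c, d] the diagonal is [3, 3, 3, 3]. Computing the eigenvalues of L and sorting gives [0, 4, 4, 4]. The Fiedler value lambda_2 = 4 is strictly positive, so the graph is connected. The eigenvalues sum to 12, which equals trace(L) = 2|E|.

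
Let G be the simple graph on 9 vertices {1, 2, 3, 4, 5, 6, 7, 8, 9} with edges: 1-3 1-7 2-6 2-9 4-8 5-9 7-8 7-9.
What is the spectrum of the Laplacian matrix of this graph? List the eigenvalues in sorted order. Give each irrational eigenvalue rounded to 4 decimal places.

[0, 0.2311, 0.3820, 0.6416, 1.6129, 2.2591, 2.6180, 3.5132, 4.7421]

Each diagonal entry of L is the vertex degree and each off-diagonal entry is -1 where an edge is present, 0 otherwise; in the order [1, 2, 3, 4, 5, 6, 7, 8, 9] the diagonal is [2, 2, 1, 1, 1, 1, 3, 2, 3]. The multiplicity of 0 as a Laplacian eigenvalue equals the number of connected components. The eigenvalues sum to 16, which equals trace(L) = 2|E|.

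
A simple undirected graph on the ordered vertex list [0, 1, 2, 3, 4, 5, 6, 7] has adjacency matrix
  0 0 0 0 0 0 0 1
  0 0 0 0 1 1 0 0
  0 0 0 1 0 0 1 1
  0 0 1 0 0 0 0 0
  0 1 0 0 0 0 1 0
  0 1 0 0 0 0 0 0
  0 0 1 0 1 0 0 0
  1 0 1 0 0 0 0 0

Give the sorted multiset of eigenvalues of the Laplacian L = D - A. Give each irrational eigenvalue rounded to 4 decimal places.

Reading degrees in the order [0, 1, 2, 3, 4, 5, 6, 7] gives [1, 2, 3, 1, 2, 1, 2, 2]; set D = diag(1, 2, 3, 1, 2, 1, 2, 2) and form L = D - A. Since every row of L sums to 0, the all-ones vector is in the kernel and 0 is an eigenvalue. By the matrix-tree theorem the graph has (1/8) * product of the nonzero eigenvalues = 1 spanning tree.

[0, 0.1864, 0.5858, 1, 2, 2.4707, 3.4142, 4.3429]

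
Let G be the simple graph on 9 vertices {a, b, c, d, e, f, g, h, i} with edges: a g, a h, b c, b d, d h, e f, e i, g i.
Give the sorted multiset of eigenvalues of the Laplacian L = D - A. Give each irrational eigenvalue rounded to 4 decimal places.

Reading degrees in the order [a, b, c, d, e, f, g, h, i] gives [2, 2, 1, 2, 2, 1, 2, 2, 2]; set D = diag(2, 2, 1, 2, 2, 1, 2, 2, 2) and form L = D - A. Since every row of L sums to 0, the all-ones vector is in the kernel and 0 is an eigenvalue. The largest eigenvalue, 3.8794, is at most the vertex count 9. There is one zero in the spectrum, matching the 1 component.

[0, 0.1206, 0.4679, 1, 1.6527, 2.3473, 3, 3.5321, 3.8794]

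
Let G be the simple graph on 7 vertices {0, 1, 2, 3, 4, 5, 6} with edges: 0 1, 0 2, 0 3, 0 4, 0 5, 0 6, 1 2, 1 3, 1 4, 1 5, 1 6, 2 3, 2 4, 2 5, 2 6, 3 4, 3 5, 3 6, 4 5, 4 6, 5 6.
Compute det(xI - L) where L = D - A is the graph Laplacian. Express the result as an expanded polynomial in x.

x^7 - 42x^6 + 735x^5 - 6860x^4 + 36015x^3 - 100842x^2 + 117649x

With the vertex order [0, 1, 2, 3, 4, 5, 6], the degrees are [6, 6, 6, 6, 6, 6, 6], giving D = diag(6, 6, 6, 6, 6, 6, 6) and L = D - A. L has integer entries, so p(x) = det(xI - L) has integer coefficients. Expanding the determinant yields x^7 - 42x^6 + 735x^5 - 6860x^4 + 36015x^3 - 100842x^2 + 117649x. The constant term is 0 because L is singular (the all-ones vector lies in its kernel). There is one zero in the spectrum, matching the 1 component. The largest eigenvalue, 7, is at most the vertex count 7.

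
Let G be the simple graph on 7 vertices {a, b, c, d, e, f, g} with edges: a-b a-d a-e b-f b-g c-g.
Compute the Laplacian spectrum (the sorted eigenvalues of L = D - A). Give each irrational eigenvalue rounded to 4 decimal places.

With the vertex order [a, b, c, d, e, f, g], the degrees are [3, 3, 1, 1, 1, 1, 2], giving D = diag(3, 3, 1, 1, 1, 1, 2) and L = D - A. Since every row of L sums to 0, the all-ones vector is in the kernel and 0 is an eigenvalue. The largest eigenvalue, 4.6287, is at most the vertex count 7.

[0, 0.3217, 0.6802, 1, 2.1397, 3.2297, 4.6287]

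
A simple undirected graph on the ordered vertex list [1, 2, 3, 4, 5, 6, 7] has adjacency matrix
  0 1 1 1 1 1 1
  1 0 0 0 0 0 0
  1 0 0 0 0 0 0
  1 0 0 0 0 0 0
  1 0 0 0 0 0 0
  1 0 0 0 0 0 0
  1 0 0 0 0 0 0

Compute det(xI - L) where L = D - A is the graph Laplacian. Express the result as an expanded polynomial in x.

x^7 - 12x^6 + 45x^5 - 80x^4 + 75x^3 - 36x^2 + 7x

With the vertex order [1, 2, 3, 4, 5, 6, 7], the degrees are [6, 1, 1, 1, 1, 1, 1], giving D = diag(6, 1, 1, 1, 1, 1, 1) and L = D - A. L has integer entries, so p(x) = det(xI - L) has integer coefficients. Expanding the determinant yields x^7 - 12x^6 + 45x^5 - 80x^4 + 75x^3 - 36x^2 + 7x. The coefficient of x^6 equals -trace(L) = -12, matching the sum of degrees.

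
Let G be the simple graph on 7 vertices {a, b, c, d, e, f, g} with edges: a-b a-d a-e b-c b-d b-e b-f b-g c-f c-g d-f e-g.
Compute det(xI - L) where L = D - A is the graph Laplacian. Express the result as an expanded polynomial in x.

x^7 - 24x^6 + 231x^5 - 1140x^4 + 3036x^3 - 4128x^2 + 2240x

Each diagonal entry of L is the vertex degree and each off-diagonal entry is -1 where an edge is present, 0 otherwise; in the order [a, b, c, d, e, f, g] the diagonal is [3, 6, 3, 3, 3, 3, 3]. Computing det(xI - L) by cofactor expansion (or equivalently via sum-over-permutations) gives x^7 - 24x^6 + 231x^5 - 1140x^4 + 3036x^3 - 4128x^2 + 2240x. The coefficient of x^6 equals -trace(L) = -24, matching the sum of degrees. The largest eigenvalue, 7, is at most the vertex count 7.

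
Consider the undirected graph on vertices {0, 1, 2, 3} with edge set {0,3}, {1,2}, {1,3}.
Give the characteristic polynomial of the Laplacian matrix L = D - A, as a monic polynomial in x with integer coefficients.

With the vertex order [0, 1, 2, 3], the degrees are [1, 2, 1, 2], giving D = diag(1, 2, 1, 2) and L = D - A. Computing det(xI - L) by cofactor expansion (or equivalently via sum-over-permutations) gives x^4 - 6x^3 + 10x^2 - 4x. The coefficient of x^3 equals -trace(L) = -6, matching the sum of degrees. By the matrix-tree theorem the graph has (1/4) * product of the nonzero eigenvalues = 1 spanning tree.

x^4 - 6x^3 + 10x^2 - 4x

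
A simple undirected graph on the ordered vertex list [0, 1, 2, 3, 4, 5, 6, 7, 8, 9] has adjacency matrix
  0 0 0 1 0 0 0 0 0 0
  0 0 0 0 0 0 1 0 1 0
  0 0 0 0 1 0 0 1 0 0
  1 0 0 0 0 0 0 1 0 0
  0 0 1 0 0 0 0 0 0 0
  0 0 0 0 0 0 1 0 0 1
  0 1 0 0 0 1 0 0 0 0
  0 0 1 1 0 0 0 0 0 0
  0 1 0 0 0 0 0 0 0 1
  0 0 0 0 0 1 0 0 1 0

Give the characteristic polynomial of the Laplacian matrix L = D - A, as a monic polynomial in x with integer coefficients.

x^10 - 18x^9 + 136x^8 - 560x^7 + 1365x^6 - 2000x^5 + 1700x^4 - 750x^3 + 125x^2

With the vertex order [0, 1, 2, 3, 4, 5, 6, 7, 8, 9], the degrees are [1, 2, 2, 2, 1, 2, 2, 2, 2, 2], giving D = diag(1, 2, 2, 2, 1, 2, 2, 2, 2, 2) and L = D - A. L has integer entries, so p(x) = det(xI - L) has integer coefficients. Expanding the determinant yields x^10 - 18x^9 + 136x^8 - 560x^7 + 1365x^6 - 2000x^5 + 1700x^4 - 750x^3 + 125x^2. Since p(0) = det(-L) = 0, x divides p(x).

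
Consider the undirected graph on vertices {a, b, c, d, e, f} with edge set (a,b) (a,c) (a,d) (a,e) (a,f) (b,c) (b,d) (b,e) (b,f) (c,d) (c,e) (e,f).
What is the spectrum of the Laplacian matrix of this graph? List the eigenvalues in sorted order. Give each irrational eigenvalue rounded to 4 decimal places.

[0, 2.5858, 4, 5.4142, 6, 6]

With the vertex order [a, b, c, d, e, f], the degrees are [5, 5, 4, 3, 4, 3], giving D = diag(5, 5, 4, 3, 4, 3) and L = D - A. L is symmetric positive semidefinite, so every eigenvalue is real and nonnegative. The single zero eigenvalue shows the graph is connected. The largest eigenvalue, 6, is at most the vertex count 6.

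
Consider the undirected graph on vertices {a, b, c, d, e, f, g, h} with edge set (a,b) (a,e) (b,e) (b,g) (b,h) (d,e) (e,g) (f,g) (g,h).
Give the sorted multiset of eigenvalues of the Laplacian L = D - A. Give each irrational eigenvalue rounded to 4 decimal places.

Each diagonal entry of L is the vertex degree and each off-diagonal entry is -1 where an edge is present, 0 otherwise; in the order [a, b, c, d, e, f, g, h] the diagonal is [2, 4, 0, 1, 4, 1, 4, 2]. The multiplicity of 0 as a Laplacian eigenvalue equals the number of connected components. The 2 zero eigenvalues correspond to the 2 connected components. There are 2 zeros in the spectrum, matching the 2 components.

[0, 0, 0.7149, 1.0878, 1.7781, 3.7135, 5.1987, 5.5070]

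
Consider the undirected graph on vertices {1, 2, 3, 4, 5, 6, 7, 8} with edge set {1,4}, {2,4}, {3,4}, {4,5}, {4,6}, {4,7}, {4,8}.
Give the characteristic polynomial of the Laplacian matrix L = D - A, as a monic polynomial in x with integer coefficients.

x^8 - 14x^7 + 63x^6 - 140x^5 + 175x^4 - 126x^3 + 49x^2 - 8x

With the vertex order [1, 2, 3, 4, 5, 6, 7, 8], the degrees are [1, 1, 1, 7, 1, 1, 1, 1], giving D = diag(1, 1, 1, 7, 1, 1, 1, 1) and L = D - A. The eigenvalues of L are [0, 1, 1, 1, 1, 1, 1, 8]; the characteristic polynomial is the product of (x - lambda_i), which multiplies out to x^8 - 14x^7 + 63x^6 - 140x^5 + 175x^4 - 126x^3 + 49x^2 - 8x. Since p(0) = det(-L) = 0, x divides p(x). The largest eigenvalue, 8, is at most the vertex count 8. By the matrix-tree theorem the graph has (1/8) * product of the nonzero eigenvalues = 1 spanning tree.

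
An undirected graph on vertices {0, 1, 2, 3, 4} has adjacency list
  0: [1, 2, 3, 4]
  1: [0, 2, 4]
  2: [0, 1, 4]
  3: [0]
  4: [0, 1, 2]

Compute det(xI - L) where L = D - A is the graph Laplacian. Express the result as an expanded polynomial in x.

Each diagonal entry of L is the vertex degree and each off-diagonal entry is -1 where an edge is present, 0 otherwise; in the order [0, 1, 2, 3, 4] the diagonal is [4, 3, 3, 1, 3]. The eigenvalues of L are [0, 1, 4, 4, 5]; the characteristic polynomial is the product of (x - lambda_i), which multiplies out to x^5 - 14x^4 + 69x^3 - 136x^2 + 80x. Since p(0) = det(-L) = 0, x divides p(x).

x^5 - 14x^4 + 69x^3 - 136x^2 + 80x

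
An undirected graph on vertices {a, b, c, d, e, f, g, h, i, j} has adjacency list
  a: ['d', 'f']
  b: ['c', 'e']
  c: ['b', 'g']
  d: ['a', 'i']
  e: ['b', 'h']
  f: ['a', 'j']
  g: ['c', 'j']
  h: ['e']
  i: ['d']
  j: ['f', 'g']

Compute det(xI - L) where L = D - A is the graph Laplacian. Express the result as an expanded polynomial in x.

x^10 - 18x^9 + 136x^8 - 560x^7 + 1365x^6 - 2002x^5 + 1716x^4 - 792x^3 + 165x^2 - 10x

With the vertex order [a, b, c, d, e, f, g, h, i, j], the degrees are [2, 2, 2, 2, 2, 2, 2, 1, 1, 2], giving D = diag(2, 2, 2, 2, 2, 2, 2, 1, 1, 2) and L = D - A. L has integer entries, so p(x) = det(xI - L) has integer coefficients. Expanding the determinant yields x^10 - 18x^9 + 136x^8 - 560x^7 + 1365x^6 - 2002x^5 + 1716x^4 - 792x^3 + 165x^2 - 10x. Since p(0) = det(-L) = 0, x divides p(x). The eigenvalues sum to 18, which equals trace(L) = 2|E|. There is one zero in the spectrum, matching the 1 component.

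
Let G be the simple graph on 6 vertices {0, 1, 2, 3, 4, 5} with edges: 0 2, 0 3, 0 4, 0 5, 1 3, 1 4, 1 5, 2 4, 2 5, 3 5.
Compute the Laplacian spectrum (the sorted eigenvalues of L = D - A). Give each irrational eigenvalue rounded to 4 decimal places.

[0, 2.2679, 3, 4, 5, 5.7321]

With the vertex order [0, 1, 2, 3, 4, 5], the degrees are [4, 3, 3, 3, 3, 4], giving D = diag(4, 3, 3, 3, 3, 4) and L = D - A. Diagonalising L (or applying a numerical eigensolver to the 6x6 matrix) gives the spectrum above. The eigenvalues sum to 20, which equals trace(L) = 2|E|. By the matrix-tree theorem the graph has (1/6) * product of the nonzero eigenvalues = 130 spanning trees.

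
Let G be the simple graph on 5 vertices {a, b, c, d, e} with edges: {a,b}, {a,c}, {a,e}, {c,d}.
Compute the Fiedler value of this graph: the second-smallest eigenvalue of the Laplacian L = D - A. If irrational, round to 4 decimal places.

Reading degrees in the order [a, b, c, d, e] gives [3, 1, 2, 1, 1]; set D = diag(3, 1, 2, 1, 1) and form L = D - A. Computing the eigenvalues of L and sorting gives [0, 0.5188, 1, 2.3111, 4.1701]. The Fiedler value lambda_2 = 0.5188 is strictly positive, so the graph is connected.

0.5188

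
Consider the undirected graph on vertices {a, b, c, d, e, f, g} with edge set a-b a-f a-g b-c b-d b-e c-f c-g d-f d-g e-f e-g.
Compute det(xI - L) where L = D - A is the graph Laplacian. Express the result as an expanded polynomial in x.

x^7 - 24x^6 + 234x^5 - 1192x^4 + 3357x^3 - 4968x^2 + 3024x

Reading degrees in the order [a, b, c, d, e, f, g] gives [3, 4, 3, 3, 3, 4, 4]; set D = diag(3, 4, 3, 3, 3, 4, 4) and form L = D - A. L has integer entries, so p(x) = det(xI - L) has integer coefficients. Expanding the determinant yields x^7 - 24x^6 + 234x^5 - 1192x^4 + 3357x^3 - 4968x^2 + 3024x. The coefficient of x^6 equals -trace(L) = -24, matching the sum of degrees. The eigenvalues sum to 24, which equals trace(L) = 2|E|. By the matrix-tree theorem the graph has (1/7) * product of the nonzero eigenvalues = 432 spanning trees.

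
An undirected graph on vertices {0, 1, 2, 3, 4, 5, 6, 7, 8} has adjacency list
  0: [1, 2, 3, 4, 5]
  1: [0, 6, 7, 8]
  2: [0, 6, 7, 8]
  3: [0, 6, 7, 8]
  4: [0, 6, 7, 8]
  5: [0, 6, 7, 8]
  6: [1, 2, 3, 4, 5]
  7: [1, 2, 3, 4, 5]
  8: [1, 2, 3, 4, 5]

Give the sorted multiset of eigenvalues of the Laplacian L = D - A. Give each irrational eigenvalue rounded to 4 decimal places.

With the vertex order [0, 1, 2, 3, 4, 5, 6, 7, 8], the degrees are [5, 4, 4, 4, 4, 4, 5, 5, 5], giving D = diag(5, 4, 4, 4, 4, 4, 5, 5, 5) and L = D - A. Since every row of L sums to 0, the all-ones vector is in the kernel and 0 is an eigenvalue.

[0, 4, 4, 4, 4, 5, 5, 5, 9]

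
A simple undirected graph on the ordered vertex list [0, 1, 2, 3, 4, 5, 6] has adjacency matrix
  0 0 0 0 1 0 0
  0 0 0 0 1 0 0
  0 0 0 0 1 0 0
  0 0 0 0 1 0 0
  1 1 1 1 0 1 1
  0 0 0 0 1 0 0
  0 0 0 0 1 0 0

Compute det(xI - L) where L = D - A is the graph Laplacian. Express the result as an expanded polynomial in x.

Reading degrees in the order [0, 1, 2, 3, 4, 5, 6] gives [1, 1, 1, 1, 6, 1, 1]; set D = diag(1, 1, 1, 1, 6, 1, 1) and form L = D - A. Computing det(xI - L) by cofactor expansion (or equivalently via sum-over-permutations) gives x^7 - 12x^6 + 45x^5 - 80x^4 + 75x^3 - 36x^2 + 7x. The constant term is 0 because L is singular (the all-ones vector lies in its kernel). By the matrix-tree theorem the graph has (1/7) * product of the nonzero eigenvalues = 1 spanning tree.

x^7 - 12x^6 + 45x^5 - 80x^4 + 75x^3 - 36x^2 + 7x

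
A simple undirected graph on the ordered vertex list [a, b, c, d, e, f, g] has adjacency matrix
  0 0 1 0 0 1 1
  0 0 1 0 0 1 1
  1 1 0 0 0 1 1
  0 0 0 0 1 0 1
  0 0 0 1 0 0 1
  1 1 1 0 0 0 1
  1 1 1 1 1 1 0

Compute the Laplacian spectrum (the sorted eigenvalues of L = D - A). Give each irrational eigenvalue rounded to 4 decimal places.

Reading degrees in the order [a, b, c, d, e, f, g] gives [3, 3, 4, 2, 2, 4, 6]; set D = diag(3, 3, 4, 2, 2, 4, 6) and form L = D - A. Since every row of L sums to 0, the all-ones vector is in the kernel and 0 is an eigenvalue. By the matrix-tree theorem the graph has (1/7) * product of the nonzero eigenvalues = 225 spanning trees.

[0, 1, 3, 3, 5, 5, 7]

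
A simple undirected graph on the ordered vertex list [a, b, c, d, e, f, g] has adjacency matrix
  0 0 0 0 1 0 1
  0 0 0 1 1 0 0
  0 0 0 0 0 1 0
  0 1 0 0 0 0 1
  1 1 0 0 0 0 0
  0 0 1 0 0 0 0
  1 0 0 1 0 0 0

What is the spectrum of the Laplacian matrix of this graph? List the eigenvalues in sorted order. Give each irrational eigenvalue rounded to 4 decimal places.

[0, 0, 1.3820, 1.3820, 2, 3.6180, 3.6180]

With the vertex order [a, b, c, d, e, f, g], the degrees are [2, 2, 1, 2, 2, 1, 2], giving D = diag(2, 2, 1, 2, 2, 1, 2) and L = D - A. The multiplicity of 0 as a Laplacian eigenvalue equals the number of connected components. The 2 zero eigenvalues correspond to the 2 connected components. The eigenvalues sum to 12, which equals trace(L) = 2|E|.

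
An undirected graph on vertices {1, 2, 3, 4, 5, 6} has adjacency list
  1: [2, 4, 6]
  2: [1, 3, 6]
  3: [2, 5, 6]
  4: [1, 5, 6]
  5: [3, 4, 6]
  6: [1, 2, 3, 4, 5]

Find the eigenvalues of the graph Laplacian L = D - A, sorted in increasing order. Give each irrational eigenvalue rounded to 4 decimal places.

[0, 2.3820, 2.3820, 4.6180, 4.6180, 6]

Each diagonal entry of L is the vertex degree and each off-diagonal entry is -1 where an edge is present, 0 otherwise; in the order [1, 2, 3, 4, 5, 6] the diagonal is [3, 3, 3, 3, 3, 5]. Diagonalising L (or applying a numerical eigensolver to the 6x6 matrix) gives the spectrum above. The single zero eigenvalue shows the graph is connected. The largest eigenvalue, 6, is at most the vertex count 6.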